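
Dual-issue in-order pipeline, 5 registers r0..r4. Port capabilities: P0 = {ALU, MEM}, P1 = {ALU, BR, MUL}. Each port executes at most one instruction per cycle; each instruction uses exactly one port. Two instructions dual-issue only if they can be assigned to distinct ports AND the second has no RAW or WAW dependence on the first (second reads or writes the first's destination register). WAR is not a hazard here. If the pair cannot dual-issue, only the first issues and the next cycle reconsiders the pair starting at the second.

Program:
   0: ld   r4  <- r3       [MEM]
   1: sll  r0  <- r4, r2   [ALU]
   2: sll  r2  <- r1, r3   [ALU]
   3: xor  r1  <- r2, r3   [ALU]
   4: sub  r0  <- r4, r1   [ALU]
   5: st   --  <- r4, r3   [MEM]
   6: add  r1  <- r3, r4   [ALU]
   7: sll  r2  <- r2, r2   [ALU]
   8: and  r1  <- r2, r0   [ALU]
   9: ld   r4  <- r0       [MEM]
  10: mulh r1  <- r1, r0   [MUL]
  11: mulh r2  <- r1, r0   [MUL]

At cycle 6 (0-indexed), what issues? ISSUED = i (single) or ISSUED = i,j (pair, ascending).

ISSUED = 10

t=0 i0:ld ; RAW r4
t=1 i1,i2:sll;sll ; 2-wide
t=2 i3:xor ; RAW r1
t=3 i4,i5:sub;st ; 2-wide
t=4 i6,i7:add;sll ; 2-wide
t=5 i8,i9:and;ld ; 2-wide
t=6 i10:mulh ; no-port MUL/MUL
t=7 i11:mulh ; tail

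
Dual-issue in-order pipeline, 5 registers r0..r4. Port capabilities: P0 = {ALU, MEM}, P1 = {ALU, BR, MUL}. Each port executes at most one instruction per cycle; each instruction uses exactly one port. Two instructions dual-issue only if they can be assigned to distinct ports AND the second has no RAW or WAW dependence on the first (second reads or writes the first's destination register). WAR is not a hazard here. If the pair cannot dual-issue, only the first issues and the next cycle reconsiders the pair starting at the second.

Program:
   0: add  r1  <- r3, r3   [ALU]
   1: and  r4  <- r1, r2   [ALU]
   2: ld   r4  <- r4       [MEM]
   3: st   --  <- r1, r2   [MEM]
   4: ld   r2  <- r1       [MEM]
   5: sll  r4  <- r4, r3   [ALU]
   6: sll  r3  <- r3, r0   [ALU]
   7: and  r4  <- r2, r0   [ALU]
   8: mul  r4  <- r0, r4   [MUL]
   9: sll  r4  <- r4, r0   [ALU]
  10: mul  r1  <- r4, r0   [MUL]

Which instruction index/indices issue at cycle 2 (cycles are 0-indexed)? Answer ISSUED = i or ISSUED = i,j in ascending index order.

t=0 i0:add.ALU ; RAW r1
t=1 i1:and.ALU ; RAW+WAW r4
t=2 i2:ld.MEM ; no-port MEM/MEM
t=3 i3:st.MEM ; no-port MEM/MEM
t=4 i4+i5:ld.MEM;sll.ALU ; dual
t=5 i6+i7:sll.ALU;and.ALU ; dual
t=6 i8:mul.MUL ; RAW+WAW r4
t=7 i9:sll.ALU ; RAW r4
t=8 i10:mul.MUL ; tail

ISSUED = 2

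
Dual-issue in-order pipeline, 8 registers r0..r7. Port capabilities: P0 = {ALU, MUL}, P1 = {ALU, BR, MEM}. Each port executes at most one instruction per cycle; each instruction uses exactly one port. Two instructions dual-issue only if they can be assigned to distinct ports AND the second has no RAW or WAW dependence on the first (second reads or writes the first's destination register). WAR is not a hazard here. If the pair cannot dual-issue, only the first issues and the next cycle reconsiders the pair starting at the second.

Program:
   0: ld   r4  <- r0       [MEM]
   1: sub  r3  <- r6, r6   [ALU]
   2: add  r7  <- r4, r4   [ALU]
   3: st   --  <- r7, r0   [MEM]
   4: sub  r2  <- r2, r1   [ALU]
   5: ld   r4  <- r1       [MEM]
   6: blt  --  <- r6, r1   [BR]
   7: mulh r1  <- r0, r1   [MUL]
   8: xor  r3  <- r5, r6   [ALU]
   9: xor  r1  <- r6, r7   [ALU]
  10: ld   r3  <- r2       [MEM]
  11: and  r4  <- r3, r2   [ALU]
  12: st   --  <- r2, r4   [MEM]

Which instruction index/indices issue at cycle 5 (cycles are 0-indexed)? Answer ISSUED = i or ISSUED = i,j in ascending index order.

ISSUED = 8,9

c0: i0+i1 ld.MEM;sub.ALU  dual
c1: i2 add.ALU  RAW r7
c2: i3+i4 st.MEM;sub.ALU  dual
c3: i5 ld.MEM  no-port MEM/BR
c4: i6+i7 blt.BR;mulh.MUL  dual
c5: i8+i9 xor.ALU;xor.ALU  dual
c6: i10 ld.MEM  RAW r3
c7: i11 and.ALU  RAW r4
c8: i12 st.MEM  tail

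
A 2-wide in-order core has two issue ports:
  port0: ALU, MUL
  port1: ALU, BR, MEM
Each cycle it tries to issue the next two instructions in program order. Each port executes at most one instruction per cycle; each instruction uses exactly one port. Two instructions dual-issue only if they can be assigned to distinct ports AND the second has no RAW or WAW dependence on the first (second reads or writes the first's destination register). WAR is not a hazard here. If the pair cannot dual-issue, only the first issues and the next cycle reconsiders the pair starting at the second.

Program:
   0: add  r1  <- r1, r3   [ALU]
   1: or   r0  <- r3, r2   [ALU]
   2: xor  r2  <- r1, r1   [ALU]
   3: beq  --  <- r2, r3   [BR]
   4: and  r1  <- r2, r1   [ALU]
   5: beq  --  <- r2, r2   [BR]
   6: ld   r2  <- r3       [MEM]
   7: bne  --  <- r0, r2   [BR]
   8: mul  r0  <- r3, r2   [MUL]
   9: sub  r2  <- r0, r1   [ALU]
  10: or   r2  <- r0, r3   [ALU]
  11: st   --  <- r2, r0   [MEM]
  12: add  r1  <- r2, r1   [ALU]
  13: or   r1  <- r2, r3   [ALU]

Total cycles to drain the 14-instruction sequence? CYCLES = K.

[0] i0/i1  add/or  -- pair
[1] i2  xor  -- RAW r2
[2] i3/i4  beq/and  -- pair
[3] i5  beq  -- no-port BR/MEM
[4] i6  ld  -- no-port MEM/BR
[5] i7/i8  bne/mul  -- pair
[6] i9  sub  -- WAW r2
[7] i10  or  -- RAW r2
[8] i11/i12  st/add  -- pair
[9] i13  or  -- tail

CYCLES = 10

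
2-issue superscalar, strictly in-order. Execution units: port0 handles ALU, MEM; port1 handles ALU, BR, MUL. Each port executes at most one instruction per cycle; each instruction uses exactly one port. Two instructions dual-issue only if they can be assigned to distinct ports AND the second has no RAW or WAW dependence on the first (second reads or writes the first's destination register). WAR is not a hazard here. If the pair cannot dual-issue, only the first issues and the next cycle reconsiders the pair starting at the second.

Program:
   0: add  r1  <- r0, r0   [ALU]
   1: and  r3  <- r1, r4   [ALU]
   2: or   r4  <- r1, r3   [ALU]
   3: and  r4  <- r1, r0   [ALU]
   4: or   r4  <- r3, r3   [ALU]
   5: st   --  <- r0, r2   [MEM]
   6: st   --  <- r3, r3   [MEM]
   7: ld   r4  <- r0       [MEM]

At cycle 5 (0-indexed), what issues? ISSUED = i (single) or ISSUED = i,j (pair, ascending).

ISSUED = 6

#0 head=0: add.ALU i0 RAW r1
#1 head=1: and.ALU i1 RAW r3
#2 head=2: or.ALU i2 WAW r4
#3 head=3: and.ALU i3 WAW r4
#4 head=4: or.ALU/st.MEM i4&i5 dual
#5 head=6: st.MEM i6 no-port MEM/MEM
#6 head=7: ld.MEM i7 tail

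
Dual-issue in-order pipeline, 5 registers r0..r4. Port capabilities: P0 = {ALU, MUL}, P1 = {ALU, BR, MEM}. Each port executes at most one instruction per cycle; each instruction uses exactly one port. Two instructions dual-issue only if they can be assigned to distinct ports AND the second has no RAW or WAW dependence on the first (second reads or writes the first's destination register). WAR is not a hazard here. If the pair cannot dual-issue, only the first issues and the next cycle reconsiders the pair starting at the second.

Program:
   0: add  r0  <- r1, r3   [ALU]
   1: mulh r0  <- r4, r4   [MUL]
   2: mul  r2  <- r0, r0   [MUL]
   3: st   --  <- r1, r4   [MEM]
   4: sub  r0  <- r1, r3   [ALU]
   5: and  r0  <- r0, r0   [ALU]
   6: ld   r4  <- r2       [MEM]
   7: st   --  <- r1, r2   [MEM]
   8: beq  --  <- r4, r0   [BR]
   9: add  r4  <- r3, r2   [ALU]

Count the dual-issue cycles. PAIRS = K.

PAIRS = 3

[0] i0  add.ALU  -- WAW r0
[1] i1  mulh.MUL  -- no-port MUL/MUL
[2] i2+i3  mul.MUL+st.MEM  -- pair
[3] i4  sub.ALU  -- RAW+WAW r0
[4] i5+i6  and.ALU+ld.MEM  -- pair
[5] i7  st.MEM  -- no-port MEM/BR
[6] i8+i9  beq.BR+add.ALU  -- pair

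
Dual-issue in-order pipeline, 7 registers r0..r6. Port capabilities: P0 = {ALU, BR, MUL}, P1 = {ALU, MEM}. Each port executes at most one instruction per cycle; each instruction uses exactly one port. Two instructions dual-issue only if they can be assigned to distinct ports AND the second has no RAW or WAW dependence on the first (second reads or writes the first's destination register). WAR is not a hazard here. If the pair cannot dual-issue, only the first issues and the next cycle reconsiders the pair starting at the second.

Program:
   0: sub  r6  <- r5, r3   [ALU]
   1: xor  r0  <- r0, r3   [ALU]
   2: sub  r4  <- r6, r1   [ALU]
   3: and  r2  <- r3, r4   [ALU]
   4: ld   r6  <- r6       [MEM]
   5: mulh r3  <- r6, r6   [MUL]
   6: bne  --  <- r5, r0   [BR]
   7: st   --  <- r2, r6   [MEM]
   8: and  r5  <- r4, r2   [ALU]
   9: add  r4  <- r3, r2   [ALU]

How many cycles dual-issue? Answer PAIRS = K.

PAIRS = 4

[0] i0&i1  sub.ALU;xor.ALU  -- dual
[1] i2  sub.ALU  -- RAW r4
[2] i3&i4  and.ALU;ld.MEM  -- dual
[3] i5  mulh.MUL  -- no-port MUL/BR
[4] i6&i7  bne.BR;st.MEM  -- dual
[5] i8&i9  and.ALU;add.ALU  -- dual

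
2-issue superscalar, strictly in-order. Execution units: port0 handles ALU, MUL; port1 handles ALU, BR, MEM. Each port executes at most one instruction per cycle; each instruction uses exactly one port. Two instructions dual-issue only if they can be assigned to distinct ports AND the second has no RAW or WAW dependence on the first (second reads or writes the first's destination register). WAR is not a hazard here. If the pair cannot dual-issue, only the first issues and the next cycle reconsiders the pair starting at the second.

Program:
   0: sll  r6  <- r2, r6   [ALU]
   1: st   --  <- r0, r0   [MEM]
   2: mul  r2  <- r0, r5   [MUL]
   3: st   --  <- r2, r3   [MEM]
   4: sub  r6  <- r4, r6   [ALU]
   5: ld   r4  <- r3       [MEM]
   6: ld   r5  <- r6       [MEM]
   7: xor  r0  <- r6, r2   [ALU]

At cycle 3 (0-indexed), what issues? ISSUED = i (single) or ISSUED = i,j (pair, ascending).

c0: i0,i1 sll/st  pair
c1: i2 mul  RAW r2
c2: i3,i4 st/sub  pair
c3: i5 ld  no-port MEM/MEM
c4: i6,i7 ld/xor  pair

ISSUED = 5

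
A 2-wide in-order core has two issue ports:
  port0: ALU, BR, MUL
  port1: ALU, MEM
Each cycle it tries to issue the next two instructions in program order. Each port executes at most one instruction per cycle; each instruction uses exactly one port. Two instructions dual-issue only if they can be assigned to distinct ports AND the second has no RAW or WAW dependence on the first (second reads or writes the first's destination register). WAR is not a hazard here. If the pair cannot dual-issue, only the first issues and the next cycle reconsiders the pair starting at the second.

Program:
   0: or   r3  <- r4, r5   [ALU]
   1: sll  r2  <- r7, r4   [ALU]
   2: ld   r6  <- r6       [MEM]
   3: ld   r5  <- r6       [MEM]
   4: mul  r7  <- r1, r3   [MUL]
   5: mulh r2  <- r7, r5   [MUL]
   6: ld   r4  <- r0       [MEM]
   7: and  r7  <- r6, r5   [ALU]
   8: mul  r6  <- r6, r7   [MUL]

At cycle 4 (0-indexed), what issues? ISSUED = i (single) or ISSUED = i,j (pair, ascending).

ISSUED = 7

[0] i0/i1  or.ALU sll.ALU  -- pair
[1] i2  ld.MEM  -- no-port MEM/MEM
[2] i3/i4  ld.MEM mul.MUL  -- pair
[3] i5/i6  mulh.MUL ld.MEM  -- pair
[4] i7  and.ALU  -- RAW r7
[5] i8  mul.MUL  -- tail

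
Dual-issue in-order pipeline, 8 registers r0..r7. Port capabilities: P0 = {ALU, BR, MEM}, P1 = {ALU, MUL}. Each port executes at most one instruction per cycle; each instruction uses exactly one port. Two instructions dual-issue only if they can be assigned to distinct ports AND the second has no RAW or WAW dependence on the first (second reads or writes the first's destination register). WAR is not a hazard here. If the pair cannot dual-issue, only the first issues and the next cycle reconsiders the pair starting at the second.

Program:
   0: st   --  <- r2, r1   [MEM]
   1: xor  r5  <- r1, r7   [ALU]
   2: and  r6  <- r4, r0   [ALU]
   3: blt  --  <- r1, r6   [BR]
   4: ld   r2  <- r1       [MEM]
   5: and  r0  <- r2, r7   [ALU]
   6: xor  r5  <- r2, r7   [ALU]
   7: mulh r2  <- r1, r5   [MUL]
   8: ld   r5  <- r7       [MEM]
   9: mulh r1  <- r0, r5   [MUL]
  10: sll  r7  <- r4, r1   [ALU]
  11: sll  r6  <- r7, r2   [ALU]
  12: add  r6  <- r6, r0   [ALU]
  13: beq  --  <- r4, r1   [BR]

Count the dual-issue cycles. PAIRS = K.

c0: i0,i1 st+xor  dual
c1: i2 and  RAW r6
c2: i3 blt  no-port BR/MEM
c3: i4 ld  RAW r2
c4: i5,i6 and+xor  dual
c5: i7,i8 mulh+ld  dual
c6: i9 mulh  RAW r1
c7: i10 sll  RAW r7
c8: i11 sll  RAW+WAW r6
c9: i12,i13 add+beq  dual

PAIRS = 4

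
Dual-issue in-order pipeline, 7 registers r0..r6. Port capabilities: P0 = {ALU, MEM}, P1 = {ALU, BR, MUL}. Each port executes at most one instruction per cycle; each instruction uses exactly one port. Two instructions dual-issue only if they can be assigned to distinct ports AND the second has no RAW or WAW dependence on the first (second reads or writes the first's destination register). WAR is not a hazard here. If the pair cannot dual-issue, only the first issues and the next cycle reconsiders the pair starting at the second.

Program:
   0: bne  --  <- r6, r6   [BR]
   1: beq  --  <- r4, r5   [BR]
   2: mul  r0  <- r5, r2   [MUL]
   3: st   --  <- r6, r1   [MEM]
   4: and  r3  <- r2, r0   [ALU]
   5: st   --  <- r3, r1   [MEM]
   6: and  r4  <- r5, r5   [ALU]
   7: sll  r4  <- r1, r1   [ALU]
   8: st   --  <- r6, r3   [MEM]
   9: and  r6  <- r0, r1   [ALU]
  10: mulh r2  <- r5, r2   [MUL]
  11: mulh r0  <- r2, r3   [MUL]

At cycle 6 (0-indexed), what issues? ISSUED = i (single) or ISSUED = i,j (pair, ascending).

t=0 i0:bne ; no-port BR/BR
t=1 i1:beq ; no-port BR/MUL
t=2 i2&i3:mul st ; dual
t=3 i4:and ; RAW r3
t=4 i5&i6:st and ; dual
t=5 i7&i8:sll st ; dual
t=6 i9&i10:and mulh ; dual
t=7 i11:mulh ; tail

ISSUED = 9,10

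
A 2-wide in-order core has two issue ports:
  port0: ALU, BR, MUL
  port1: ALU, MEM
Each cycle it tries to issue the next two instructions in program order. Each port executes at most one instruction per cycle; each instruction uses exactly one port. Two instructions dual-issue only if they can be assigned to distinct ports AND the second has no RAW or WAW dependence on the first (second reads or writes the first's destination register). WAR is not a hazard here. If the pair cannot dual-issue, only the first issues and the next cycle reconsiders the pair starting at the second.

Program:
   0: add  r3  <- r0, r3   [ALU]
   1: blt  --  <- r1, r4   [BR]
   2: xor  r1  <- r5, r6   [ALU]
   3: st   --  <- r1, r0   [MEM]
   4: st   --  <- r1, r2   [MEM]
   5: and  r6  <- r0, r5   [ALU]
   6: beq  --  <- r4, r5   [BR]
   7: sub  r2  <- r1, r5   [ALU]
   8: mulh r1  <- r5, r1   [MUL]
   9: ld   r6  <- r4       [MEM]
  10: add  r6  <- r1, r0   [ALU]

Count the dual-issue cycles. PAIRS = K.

PAIRS = 4

  cy0 -> i0/i1 (add.ALU+blt.BR) pair
  cy1 -> i2 (xor.ALU) RAW r1
  cy2 -> i3 (st.MEM) no-port MEM/MEM
  cy3 -> i4/i5 (st.MEM+and.ALU) pair
  cy4 -> i6/i7 (beq.BR+sub.ALU) pair
  cy5 -> i8/i9 (mulh.MUL+ld.MEM) pair
  cy6 -> i10 (add.ALU) tail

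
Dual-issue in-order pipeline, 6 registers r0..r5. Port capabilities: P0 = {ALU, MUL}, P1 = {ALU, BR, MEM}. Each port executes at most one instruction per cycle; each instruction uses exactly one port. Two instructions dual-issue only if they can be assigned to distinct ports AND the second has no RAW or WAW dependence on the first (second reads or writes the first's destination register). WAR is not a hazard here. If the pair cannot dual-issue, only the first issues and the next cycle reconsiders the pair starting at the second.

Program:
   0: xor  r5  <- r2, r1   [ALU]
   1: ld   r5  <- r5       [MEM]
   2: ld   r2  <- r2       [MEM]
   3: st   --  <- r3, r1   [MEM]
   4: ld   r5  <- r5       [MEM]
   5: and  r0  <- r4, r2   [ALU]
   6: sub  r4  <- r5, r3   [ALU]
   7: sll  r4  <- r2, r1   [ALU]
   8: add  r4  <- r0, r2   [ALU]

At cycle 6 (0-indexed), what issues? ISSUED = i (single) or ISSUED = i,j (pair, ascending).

ISSUED = 7

  cy0 -> i0 (xor.ALU) RAW+WAW r5
  cy1 -> i1 (ld.MEM) no-port MEM/MEM
  cy2 -> i2 (ld.MEM) no-port MEM/MEM
  cy3 -> i3 (st.MEM) no-port MEM/MEM
  cy4 -> i4/i5 (ld.MEM;and.ALU) 2-wide
  cy5 -> i6 (sub.ALU) WAW r4
  cy6 -> i7 (sll.ALU) WAW r4
  cy7 -> i8 (add.ALU) tail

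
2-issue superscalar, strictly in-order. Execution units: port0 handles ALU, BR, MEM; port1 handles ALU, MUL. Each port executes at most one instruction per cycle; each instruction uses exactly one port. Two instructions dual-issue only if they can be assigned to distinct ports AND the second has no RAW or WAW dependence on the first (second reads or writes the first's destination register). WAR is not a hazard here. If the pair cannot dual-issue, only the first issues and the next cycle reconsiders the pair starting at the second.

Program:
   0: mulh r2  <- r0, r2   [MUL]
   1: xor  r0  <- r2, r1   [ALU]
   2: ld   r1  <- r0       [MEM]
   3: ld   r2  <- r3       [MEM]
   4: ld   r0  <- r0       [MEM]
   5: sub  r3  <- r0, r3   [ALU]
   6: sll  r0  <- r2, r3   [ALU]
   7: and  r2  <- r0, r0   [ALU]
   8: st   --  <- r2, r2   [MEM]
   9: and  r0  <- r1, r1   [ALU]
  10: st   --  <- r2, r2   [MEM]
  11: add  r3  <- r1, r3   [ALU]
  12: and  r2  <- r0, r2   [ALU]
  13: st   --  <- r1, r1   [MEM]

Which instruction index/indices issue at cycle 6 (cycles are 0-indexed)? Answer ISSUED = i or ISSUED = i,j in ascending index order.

  cy0 -> i0 (mulh.MUL) RAW r2
  cy1 -> i1 (xor.ALU) RAW r0
  cy2 -> i2 (ld.MEM) no-port MEM/MEM
  cy3 -> i3 (ld.MEM) no-port MEM/MEM
  cy4 -> i4 (ld.MEM) RAW r0
  cy5 -> i5 (sub.ALU) RAW r3
  cy6 -> i6 (sll.ALU) RAW r0
  cy7 -> i7 (and.ALU) RAW r2
  cy8 -> i8&i9 (st.MEM+and.ALU) 2-wide
  cy9 -> i10&i11 (st.MEM+add.ALU) 2-wide
  cy10 -> i12&i13 (and.ALU+st.MEM) 2-wide

ISSUED = 6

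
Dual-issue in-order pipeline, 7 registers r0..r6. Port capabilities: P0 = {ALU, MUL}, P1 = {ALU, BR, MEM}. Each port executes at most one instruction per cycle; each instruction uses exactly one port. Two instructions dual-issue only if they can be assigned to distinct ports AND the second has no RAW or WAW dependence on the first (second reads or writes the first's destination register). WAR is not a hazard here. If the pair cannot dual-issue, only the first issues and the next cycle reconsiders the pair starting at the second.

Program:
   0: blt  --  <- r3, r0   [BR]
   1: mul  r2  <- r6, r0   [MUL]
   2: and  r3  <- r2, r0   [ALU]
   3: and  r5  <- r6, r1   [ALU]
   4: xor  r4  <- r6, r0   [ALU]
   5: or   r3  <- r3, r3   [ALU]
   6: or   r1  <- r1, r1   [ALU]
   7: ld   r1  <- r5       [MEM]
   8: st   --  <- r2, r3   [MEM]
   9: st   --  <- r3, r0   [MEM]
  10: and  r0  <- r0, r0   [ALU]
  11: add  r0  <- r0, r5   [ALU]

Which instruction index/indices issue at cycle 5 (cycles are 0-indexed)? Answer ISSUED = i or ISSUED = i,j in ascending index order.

ISSUED = 8

t=0 i0&i1:blt.BR/mul.MUL ; pair
t=1 i2&i3:and.ALU/and.ALU ; pair
t=2 i4&i5:xor.ALU/or.ALU ; pair
t=3 i6:or.ALU ; WAW r1
t=4 i7:ld.MEM ; no-port MEM/MEM
t=5 i8:st.MEM ; no-port MEM/MEM
t=6 i9&i10:st.MEM/and.ALU ; pair
t=7 i11:add.ALU ; tail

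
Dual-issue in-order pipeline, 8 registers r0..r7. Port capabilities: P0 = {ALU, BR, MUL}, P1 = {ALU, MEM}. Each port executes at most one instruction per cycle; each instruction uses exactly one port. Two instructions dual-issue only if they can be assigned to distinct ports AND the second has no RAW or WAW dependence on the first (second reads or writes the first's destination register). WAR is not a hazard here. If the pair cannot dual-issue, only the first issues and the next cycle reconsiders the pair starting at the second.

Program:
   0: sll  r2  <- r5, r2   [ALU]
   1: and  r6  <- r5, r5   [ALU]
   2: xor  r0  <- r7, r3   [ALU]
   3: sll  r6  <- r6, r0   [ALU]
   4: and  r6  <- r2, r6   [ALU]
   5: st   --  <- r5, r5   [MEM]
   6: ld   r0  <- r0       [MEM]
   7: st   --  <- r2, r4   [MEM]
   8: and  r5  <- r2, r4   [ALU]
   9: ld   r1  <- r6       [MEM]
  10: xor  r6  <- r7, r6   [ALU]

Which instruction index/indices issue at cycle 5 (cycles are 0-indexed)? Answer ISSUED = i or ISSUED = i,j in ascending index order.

ISSUED = 7,8

#0 head=0: sll.ALU and.ALU i0&i1 2-wide
#1 head=2: xor.ALU i2 RAW r0
#2 head=3: sll.ALU i3 RAW+WAW r6
#3 head=4: and.ALU st.MEM i4&i5 2-wide
#4 head=6: ld.MEM i6 no-port MEM/MEM
#5 head=7: st.MEM and.ALU i7&i8 2-wide
#6 head=9: ld.MEM xor.ALU i9&i10 2-wide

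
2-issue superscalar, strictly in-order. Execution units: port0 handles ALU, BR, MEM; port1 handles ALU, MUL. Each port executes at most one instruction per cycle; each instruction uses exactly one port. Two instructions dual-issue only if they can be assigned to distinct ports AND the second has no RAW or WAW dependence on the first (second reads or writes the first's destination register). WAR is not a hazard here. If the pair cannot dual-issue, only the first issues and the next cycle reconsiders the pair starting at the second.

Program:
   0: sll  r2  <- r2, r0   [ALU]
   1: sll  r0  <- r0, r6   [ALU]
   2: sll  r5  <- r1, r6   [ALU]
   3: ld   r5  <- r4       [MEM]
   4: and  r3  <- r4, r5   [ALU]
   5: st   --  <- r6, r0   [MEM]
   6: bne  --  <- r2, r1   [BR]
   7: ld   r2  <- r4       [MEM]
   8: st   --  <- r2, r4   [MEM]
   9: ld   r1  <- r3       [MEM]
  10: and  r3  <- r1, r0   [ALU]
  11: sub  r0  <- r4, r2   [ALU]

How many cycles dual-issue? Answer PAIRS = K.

PAIRS = 3

t=0 i0,i1:sll/sll ; dual
t=1 i2:sll ; WAW r5
t=2 i3:ld ; RAW r5
t=3 i4,i5:and/st ; dual
t=4 i6:bne ; no-port BR/MEM
t=5 i7:ld ; no-port MEM/MEM
t=6 i8:st ; no-port MEM/MEM
t=7 i9:ld ; RAW r1
t=8 i10,i11:and/sub ; dual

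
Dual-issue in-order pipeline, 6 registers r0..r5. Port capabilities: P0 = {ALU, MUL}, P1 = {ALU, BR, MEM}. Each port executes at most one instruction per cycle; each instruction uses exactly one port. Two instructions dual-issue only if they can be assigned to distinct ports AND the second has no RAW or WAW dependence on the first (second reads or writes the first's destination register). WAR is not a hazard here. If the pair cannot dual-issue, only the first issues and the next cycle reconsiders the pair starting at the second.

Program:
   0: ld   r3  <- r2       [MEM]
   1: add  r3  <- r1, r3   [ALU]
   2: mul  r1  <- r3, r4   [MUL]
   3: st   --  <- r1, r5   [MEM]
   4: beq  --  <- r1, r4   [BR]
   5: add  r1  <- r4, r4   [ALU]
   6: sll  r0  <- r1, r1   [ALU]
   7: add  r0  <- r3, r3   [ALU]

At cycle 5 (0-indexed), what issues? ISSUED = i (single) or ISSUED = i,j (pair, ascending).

  cy0 -> i0 (ld.MEM) RAW+WAW r3
  cy1 -> i1 (add.ALU) RAW r3
  cy2 -> i2 (mul.MUL) RAW r1
  cy3 -> i3 (st.MEM) no-port MEM/BR
  cy4 -> i4/i5 (beq.BR+add.ALU) pair
  cy5 -> i6 (sll.ALU) WAW r0
  cy6 -> i7 (add.ALU) tail

ISSUED = 6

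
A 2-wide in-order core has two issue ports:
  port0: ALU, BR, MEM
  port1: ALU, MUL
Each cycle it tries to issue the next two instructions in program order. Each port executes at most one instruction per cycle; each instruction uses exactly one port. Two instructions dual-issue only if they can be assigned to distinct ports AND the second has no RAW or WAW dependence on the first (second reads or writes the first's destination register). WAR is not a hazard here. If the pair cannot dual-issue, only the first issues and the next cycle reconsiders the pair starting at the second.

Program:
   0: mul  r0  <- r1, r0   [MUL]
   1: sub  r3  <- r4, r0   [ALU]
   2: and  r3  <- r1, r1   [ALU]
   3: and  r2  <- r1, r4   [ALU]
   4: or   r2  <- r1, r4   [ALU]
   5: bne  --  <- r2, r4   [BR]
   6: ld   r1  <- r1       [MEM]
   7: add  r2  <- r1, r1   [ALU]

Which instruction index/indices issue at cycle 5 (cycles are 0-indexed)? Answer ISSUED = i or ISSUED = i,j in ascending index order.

ISSUED = 6

#0 head=0: mul.MUL i0 RAW r0
#1 head=1: sub.ALU i1 WAW r3
#2 head=2: and.ALU/and.ALU i2/i3 dual
#3 head=4: or.ALU i4 RAW r2
#4 head=5: bne.BR i5 no-port BR/MEM
#5 head=6: ld.MEM i6 RAW r1
#6 head=7: add.ALU i7 tail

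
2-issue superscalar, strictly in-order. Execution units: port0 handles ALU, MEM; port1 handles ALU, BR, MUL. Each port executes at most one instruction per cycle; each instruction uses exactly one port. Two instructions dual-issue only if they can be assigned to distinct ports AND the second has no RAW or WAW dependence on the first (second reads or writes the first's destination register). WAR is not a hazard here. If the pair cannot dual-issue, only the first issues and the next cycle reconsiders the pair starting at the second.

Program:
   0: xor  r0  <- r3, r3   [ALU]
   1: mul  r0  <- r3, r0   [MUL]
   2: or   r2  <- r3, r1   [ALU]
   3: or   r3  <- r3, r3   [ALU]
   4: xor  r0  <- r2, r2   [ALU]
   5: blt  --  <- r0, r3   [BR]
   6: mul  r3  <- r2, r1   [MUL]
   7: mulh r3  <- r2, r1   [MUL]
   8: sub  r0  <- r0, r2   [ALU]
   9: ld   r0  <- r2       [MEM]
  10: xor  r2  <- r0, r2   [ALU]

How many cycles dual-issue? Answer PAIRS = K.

0. xor @i0  | RAW+WAW r0
1. mul+or @i1&i2  | 2-wide
2. or+xor @i3&i4  | 2-wide
3. blt @i5  | no-port BR/MUL
4. mul @i6  | no-port MUL/MUL
5. mulh+sub @i7&i8  | 2-wide
6. ld @i9  | RAW r0
7. xor @i10  | tail

PAIRS = 3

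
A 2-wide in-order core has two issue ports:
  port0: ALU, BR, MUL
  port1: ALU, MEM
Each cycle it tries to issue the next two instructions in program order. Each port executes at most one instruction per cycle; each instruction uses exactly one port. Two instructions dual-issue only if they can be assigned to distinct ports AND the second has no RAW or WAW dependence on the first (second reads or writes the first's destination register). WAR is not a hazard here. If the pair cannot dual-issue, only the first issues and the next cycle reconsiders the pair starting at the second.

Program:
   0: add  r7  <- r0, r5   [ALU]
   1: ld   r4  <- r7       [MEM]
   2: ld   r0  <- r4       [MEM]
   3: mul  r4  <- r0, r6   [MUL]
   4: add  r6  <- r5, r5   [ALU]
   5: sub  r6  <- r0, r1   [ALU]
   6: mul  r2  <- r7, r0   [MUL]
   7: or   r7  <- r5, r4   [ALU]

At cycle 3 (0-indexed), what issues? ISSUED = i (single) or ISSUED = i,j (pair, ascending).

ISSUED = 3,4

#0 head=0: add.ALU i0 RAW r7
#1 head=1: ld.MEM i1 no-port MEM/MEM
#2 head=2: ld.MEM i2 RAW r0
#3 head=3: mul.MUL+add.ALU i3&i4 dual
#4 head=5: sub.ALU+mul.MUL i5&i6 dual
#5 head=7: or.ALU i7 tail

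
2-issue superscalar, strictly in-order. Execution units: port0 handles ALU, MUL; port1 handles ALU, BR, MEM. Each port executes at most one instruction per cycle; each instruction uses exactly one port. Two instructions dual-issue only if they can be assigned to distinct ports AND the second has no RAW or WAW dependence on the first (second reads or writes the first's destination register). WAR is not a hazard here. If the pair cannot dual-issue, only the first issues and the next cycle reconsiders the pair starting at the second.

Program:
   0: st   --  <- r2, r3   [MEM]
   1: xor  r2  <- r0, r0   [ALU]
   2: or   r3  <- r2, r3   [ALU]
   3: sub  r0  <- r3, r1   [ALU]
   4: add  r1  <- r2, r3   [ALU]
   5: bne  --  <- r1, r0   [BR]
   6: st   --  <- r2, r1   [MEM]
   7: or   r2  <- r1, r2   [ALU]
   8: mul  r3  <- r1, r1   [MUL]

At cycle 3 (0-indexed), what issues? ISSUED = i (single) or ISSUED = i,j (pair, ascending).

[0] i0/i1  st.MEM;xor.ALU  -- 2-wide
[1] i2  or.ALU  -- RAW r3
[2] i3/i4  sub.ALU;add.ALU  -- 2-wide
[3] i5  bne.BR  -- no-port BR/MEM
[4] i6/i7  st.MEM;or.ALU  -- 2-wide
[5] i8  mul.MUL  -- tail

ISSUED = 5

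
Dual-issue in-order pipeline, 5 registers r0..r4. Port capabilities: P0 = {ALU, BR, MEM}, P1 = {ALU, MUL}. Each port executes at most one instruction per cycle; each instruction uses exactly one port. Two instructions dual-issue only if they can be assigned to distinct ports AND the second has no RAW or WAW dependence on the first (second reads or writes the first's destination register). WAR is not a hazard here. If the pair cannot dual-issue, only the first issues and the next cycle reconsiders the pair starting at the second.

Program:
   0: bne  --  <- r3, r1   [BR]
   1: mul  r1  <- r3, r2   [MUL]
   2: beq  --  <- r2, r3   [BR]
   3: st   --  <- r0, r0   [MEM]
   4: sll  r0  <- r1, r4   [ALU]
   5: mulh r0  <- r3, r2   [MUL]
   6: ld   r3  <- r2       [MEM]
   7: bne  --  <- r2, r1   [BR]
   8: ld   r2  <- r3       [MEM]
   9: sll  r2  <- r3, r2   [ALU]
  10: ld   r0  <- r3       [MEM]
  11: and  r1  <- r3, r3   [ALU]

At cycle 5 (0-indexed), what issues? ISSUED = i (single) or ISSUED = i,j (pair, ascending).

ISSUED = 8

0. bne/mul @i0/i1  | dual
1. beq @i2  | no-port BR/MEM
2. st/sll @i3/i4  | dual
3. mulh/ld @i5/i6  | dual
4. bne @i7  | no-port BR/MEM
5. ld @i8  | RAW+WAW r2
6. sll/ld @i9/i10  | dual
7. and @i11  | tail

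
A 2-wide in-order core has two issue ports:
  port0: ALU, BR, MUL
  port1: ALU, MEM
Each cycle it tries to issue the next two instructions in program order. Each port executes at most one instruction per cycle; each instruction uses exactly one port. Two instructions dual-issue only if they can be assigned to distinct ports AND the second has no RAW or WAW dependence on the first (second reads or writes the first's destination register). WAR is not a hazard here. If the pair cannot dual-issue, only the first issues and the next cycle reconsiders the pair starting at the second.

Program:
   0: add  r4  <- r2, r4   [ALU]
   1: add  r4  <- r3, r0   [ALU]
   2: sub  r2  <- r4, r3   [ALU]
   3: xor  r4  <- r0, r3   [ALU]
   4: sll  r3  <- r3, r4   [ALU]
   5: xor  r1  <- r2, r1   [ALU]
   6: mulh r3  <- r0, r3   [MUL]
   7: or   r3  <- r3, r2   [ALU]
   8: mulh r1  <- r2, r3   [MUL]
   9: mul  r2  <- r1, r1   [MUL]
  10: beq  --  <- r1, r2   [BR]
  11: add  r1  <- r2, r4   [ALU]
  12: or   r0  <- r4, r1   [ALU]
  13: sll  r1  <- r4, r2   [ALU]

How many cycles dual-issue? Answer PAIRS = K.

0. add @i0  | WAW r4
1. add @i1  | RAW r4
2. sub;xor @i2&i3  | dual
3. sll;xor @i4&i5  | dual
4. mulh @i6  | RAW+WAW r3
5. or @i7  | RAW r3
6. mulh @i8  | no-port MUL/MUL
7. mul @i9  | no-port MUL/BR
8. beq;add @i10&i11  | dual
9. or;sll @i12&i13  | dual

PAIRS = 4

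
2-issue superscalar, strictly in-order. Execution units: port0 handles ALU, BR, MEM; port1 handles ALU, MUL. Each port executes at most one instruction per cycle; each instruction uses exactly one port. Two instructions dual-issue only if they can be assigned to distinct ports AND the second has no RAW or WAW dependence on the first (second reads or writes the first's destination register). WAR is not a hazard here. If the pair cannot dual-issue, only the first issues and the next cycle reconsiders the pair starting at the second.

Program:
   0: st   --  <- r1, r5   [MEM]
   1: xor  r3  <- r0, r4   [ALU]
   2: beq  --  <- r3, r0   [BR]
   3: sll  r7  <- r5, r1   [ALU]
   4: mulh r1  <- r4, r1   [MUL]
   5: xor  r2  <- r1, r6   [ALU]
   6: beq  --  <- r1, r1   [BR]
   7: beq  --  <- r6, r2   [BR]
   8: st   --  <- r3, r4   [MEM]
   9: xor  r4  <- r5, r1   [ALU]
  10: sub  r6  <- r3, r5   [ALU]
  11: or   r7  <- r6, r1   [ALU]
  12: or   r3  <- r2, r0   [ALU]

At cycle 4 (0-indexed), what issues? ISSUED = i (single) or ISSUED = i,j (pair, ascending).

c0: i0&i1 st xor  dual
c1: i2&i3 beq sll  dual
c2: i4 mulh  RAW r1
c3: i5&i6 xor beq  dual
c4: i7 beq  no-port BR/MEM
c5: i8&i9 st xor  dual
c6: i10 sub  RAW r6
c7: i11&i12 or or  dual

ISSUED = 7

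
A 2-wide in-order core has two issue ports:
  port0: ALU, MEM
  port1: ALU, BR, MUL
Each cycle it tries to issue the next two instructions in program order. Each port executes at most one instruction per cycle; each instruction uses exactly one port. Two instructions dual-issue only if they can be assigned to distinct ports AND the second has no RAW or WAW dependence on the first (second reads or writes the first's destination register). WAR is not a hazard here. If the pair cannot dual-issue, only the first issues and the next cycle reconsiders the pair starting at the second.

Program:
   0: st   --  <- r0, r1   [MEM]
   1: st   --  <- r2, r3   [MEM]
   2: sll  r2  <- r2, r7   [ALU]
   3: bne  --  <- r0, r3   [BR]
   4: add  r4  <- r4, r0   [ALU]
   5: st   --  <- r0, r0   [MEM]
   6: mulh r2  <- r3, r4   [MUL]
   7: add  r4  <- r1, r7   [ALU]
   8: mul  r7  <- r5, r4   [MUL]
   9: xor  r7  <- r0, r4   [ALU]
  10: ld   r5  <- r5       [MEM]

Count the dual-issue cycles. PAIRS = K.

#0 head=0: st.MEM i0 no-port MEM/MEM
#1 head=1: st.MEM/sll.ALU i1&i2 pair
#2 head=3: bne.BR/add.ALU i3&i4 pair
#3 head=5: st.MEM/mulh.MUL i5&i6 pair
#4 head=7: add.ALU i7 RAW r4
#5 head=8: mul.MUL i8 WAW r7
#6 head=9: xor.ALU/ld.MEM i9&i10 pair

PAIRS = 4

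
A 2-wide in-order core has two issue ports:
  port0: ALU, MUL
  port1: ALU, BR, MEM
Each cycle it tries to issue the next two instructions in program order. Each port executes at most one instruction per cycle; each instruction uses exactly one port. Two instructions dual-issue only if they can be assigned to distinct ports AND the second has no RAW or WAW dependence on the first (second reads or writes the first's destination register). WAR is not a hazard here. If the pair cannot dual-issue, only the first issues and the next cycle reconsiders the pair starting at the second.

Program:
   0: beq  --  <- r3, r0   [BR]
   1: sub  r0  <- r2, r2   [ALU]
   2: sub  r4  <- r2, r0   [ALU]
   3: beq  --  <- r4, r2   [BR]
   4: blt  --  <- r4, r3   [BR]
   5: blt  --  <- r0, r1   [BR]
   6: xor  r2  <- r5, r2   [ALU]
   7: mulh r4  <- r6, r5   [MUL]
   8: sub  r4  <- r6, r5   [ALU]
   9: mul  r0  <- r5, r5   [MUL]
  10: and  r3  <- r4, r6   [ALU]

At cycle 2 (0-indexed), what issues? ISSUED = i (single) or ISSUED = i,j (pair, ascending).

ISSUED = 3

  cy0 -> i0&i1 (beq+sub) pair
  cy1 -> i2 (sub) RAW r4
  cy2 -> i3 (beq) no-port BR/BR
  cy3 -> i4 (blt) no-port BR/BR
  cy4 -> i5&i6 (blt+xor) pair
  cy5 -> i7 (mulh) WAW r4
  cy6 -> i8&i9 (sub+mul) pair
  cy7 -> i10 (and) tail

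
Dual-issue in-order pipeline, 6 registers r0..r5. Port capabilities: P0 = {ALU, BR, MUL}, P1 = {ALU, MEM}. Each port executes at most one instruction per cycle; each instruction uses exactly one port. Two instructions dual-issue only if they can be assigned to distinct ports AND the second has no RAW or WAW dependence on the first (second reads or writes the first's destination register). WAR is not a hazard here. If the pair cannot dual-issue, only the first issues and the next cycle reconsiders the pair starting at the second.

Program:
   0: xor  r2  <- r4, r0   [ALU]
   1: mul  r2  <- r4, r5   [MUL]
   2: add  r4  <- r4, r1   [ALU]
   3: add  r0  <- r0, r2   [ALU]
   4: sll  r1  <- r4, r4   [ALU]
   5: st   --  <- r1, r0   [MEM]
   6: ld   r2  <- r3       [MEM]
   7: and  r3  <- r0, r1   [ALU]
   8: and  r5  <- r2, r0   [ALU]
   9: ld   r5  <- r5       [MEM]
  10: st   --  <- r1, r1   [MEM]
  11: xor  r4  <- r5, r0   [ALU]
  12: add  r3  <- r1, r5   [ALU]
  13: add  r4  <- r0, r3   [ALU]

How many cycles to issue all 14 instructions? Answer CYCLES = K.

0. xor.ALU @i0  | WAW r2
1. mul.MUL;add.ALU @i1+i2  | 2-wide
2. add.ALU;sll.ALU @i3+i4  | 2-wide
3. st.MEM @i5  | no-port MEM/MEM
4. ld.MEM;and.ALU @i6+i7  | 2-wide
5. and.ALU @i8  | RAW+WAW r5
6. ld.MEM @i9  | no-port MEM/MEM
7. st.MEM;xor.ALU @i10+i11  | 2-wide
8. add.ALU @i12  | RAW r3
9. add.ALU @i13  | tail

CYCLES = 10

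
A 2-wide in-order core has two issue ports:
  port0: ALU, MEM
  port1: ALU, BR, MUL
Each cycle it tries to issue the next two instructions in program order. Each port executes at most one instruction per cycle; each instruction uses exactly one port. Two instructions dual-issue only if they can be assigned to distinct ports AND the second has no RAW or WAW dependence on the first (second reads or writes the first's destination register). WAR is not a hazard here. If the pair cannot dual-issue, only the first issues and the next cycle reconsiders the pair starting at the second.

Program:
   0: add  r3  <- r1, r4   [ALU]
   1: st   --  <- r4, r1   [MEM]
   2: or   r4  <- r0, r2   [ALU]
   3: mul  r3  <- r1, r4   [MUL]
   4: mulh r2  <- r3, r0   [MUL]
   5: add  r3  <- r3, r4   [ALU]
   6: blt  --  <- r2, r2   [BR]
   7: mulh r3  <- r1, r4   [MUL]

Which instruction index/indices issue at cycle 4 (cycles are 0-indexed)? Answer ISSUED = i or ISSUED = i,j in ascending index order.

ISSUED = 6

0. add/st @i0,i1  | pair
1. or @i2  | RAW r4
2. mul @i3  | no-port MUL/MUL
3. mulh/add @i4,i5  | pair
4. blt @i6  | no-port BR/MUL
5. mulh @i7  | tail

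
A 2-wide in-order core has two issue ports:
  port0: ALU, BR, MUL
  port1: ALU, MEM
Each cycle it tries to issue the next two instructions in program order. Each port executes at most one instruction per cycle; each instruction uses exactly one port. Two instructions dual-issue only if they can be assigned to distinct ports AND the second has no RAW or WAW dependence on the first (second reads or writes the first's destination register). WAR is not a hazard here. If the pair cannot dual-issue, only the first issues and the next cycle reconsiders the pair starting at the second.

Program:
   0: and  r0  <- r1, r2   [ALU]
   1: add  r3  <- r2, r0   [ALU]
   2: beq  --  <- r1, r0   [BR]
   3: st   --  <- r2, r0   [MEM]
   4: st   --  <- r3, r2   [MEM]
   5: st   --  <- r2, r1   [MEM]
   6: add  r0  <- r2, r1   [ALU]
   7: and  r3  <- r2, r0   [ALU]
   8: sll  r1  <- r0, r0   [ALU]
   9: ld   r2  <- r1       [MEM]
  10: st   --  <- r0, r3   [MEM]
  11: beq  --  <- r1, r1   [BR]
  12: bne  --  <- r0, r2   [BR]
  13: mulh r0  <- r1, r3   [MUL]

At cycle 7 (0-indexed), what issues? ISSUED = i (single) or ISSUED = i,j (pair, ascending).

ISSUED = 10,11

c0: i0 and  RAW r0
c1: i1,i2 add beq  dual
c2: i3 st  no-port MEM/MEM
c3: i4 st  no-port MEM/MEM
c4: i5,i6 st add  dual
c5: i7,i8 and sll  dual
c6: i9 ld  no-port MEM/MEM
c7: i10,i11 st beq  dual
c8: i12 bne  no-port BR/MUL
c9: i13 mulh  tail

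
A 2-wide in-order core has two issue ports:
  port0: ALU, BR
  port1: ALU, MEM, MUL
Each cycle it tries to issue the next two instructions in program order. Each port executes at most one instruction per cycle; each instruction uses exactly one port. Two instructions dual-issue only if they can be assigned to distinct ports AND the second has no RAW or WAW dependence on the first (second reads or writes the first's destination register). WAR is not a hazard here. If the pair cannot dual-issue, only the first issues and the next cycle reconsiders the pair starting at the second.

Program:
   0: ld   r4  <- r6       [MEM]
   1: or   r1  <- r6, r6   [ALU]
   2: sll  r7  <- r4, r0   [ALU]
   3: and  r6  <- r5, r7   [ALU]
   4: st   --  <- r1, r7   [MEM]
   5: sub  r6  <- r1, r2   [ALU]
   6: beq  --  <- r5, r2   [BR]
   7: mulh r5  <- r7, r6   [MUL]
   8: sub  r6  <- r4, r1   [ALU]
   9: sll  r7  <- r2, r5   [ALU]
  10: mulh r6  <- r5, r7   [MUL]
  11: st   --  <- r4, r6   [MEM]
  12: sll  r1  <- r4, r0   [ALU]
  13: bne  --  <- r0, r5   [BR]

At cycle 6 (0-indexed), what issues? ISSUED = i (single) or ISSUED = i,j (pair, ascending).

#0 head=0: ld/or i0,i1 2-wide
#1 head=2: sll i2 RAW r7
#2 head=3: and/st i3,i4 2-wide
#3 head=5: sub/beq i5,i6 2-wide
#4 head=7: mulh/sub i7,i8 2-wide
#5 head=9: sll i9 RAW r7
#6 head=10: mulh i10 no-port MUL/MEM
#7 head=11: st/sll i11,i12 2-wide
#8 head=13: bne i13 tail

ISSUED = 10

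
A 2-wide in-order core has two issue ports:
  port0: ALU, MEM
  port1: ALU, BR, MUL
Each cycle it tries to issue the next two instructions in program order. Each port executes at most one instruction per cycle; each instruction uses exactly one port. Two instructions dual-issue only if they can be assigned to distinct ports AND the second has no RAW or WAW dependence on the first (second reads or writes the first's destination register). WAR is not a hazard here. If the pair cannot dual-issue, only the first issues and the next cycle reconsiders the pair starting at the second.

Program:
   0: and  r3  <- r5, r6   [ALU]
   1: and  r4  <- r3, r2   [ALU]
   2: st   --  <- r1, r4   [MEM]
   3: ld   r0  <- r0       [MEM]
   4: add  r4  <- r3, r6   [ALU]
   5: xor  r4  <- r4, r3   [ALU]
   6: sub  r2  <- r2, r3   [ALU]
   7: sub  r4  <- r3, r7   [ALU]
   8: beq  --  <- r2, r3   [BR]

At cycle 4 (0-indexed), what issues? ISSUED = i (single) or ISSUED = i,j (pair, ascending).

ISSUED = 5,6

[0] i0  and.ALU  -- RAW r3
[1] i1  and.ALU  -- RAW r4
[2] i2  st.MEM  -- no-port MEM/MEM
[3] i3,i4  ld.MEM+add.ALU  -- dual
[4] i5,i6  xor.ALU+sub.ALU  -- dual
[5] i7,i8  sub.ALU+beq.BR  -- dual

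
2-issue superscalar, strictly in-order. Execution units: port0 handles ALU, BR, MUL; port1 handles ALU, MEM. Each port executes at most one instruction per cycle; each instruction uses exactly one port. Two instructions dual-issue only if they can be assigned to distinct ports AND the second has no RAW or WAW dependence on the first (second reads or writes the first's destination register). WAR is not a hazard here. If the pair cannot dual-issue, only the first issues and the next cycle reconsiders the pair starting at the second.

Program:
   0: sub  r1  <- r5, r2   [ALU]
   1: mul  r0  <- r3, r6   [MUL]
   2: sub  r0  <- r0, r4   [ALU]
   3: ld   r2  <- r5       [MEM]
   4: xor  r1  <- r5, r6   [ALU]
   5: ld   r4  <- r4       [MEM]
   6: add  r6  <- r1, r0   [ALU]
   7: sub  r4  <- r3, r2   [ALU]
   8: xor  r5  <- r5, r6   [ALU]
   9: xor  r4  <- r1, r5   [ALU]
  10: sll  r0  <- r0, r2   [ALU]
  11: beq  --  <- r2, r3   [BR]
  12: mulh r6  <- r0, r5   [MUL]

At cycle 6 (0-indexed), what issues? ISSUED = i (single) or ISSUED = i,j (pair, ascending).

ISSUED = 11

c0: i0+i1 sub/mul  pair
c1: i2+i3 sub/ld  pair
c2: i4+i5 xor/ld  pair
c3: i6+i7 add/sub  pair
c4: i8 xor  RAW r5
c5: i9+i10 xor/sll  pair
c6: i11 beq  no-port BR/MUL
c7: i12 mulh  tail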